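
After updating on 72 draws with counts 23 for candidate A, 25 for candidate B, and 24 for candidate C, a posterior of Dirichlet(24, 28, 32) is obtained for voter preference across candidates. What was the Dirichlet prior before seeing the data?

Dirichlet(1, 3, 8)

For a Dirichlet(α) prior with multinomial counts c, the posterior is Dirichlet(α + c) componentwise.
Subtract each count from the matching posterior parameter: 24−23=1, 28−25=3, 32−24=8.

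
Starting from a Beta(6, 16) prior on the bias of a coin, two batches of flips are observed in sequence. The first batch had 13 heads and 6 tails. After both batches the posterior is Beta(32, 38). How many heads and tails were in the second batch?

13 heads and 16 tails

Because Beta–binomial updating is additive in the counts, the combined data contributed (α_post−α_prior, β_post−β_prior) successes and failures.
Total across both batches: 32−6=26 heads, 38−16=22 tails.
Subtract the first batch: 26−13=13 heads and 22−6=16 tails.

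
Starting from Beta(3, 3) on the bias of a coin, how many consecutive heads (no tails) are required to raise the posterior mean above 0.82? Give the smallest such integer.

k = 11

After k heads and 0 tails the posterior is Beta(3+k, 3), with mean (3+k)/(3+3+k).
Set (3+k)/(6+k) > 0.82 and solve: k > (0.82·6 − 3)/(1 − 0.82) = 10.667.
The smallest integer exceeding 10.667 is 11, and checking k=11: (14)/(17) = 0.8235 > 0.82.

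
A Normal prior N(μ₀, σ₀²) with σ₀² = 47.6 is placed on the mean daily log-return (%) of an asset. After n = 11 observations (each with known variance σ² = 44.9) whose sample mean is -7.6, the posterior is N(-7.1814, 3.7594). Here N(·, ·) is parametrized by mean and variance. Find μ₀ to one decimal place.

μ₀ = -2.3

The posterior mean is a precision-weighted average: μ_n = (τ₀μ₀ + τ_data·x̄)/(τ₀+τ_data), with τ₀=1/σ₀² and τ_data=n/σ².
Here τ₀ = 1/47.6 = 0.021008 and τ_data = 11/44.9 = 0.244989, so τ_n = 0.265997.
Rearranging for μ₀: μ₀ = (μ_n·τ_n − τ_data·x̄)/τ₀ = (-7.1814·0.265997 − 0.244989·-7.6) / 0.021008 = -0.048314/0.021008 ≈ -2.3.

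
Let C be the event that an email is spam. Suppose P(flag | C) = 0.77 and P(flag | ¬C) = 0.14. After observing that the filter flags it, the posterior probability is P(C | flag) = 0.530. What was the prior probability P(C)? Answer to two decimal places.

Bayes' rule in odds form gives O(C|E) = O(C)·[P(E|C)/P(E|¬C)], hence O(C) = O(C|E)/LR.
Posterior odds = 0.530/(1−0.530) = 1.1277. LR = 0.77/0.14 = 5.5000.
Prior odds = 1.1277/5.5000 = 0.2050, so P(C) = 0.2050/(1+0.2050) ≈ 0.17.

P(C) = 0.17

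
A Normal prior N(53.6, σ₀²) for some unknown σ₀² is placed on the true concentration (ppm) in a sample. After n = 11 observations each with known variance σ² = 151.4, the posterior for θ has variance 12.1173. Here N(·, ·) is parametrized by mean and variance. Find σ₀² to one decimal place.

σ₀² = 101.3

Posterior precision equals prior precision plus data precision: 1/σ_n² = 1/σ₀² + n/σ².
So 1/σ₀² = 1/12.1173 − 11/151.4 = 0.082527 − 0.072655 = 0.009872.
Hence σ₀² = 1/0.009872 ≈ 101.3.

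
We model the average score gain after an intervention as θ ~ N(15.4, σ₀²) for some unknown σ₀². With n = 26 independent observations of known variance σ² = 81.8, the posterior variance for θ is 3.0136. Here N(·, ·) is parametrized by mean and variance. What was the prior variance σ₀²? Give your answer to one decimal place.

σ₀² = 71.5

Posterior precision equals prior precision plus data precision: 1/σ_n² = 1/σ₀² + n/σ².
So 1/σ₀² = 1/3.0136 − 26/81.8 = 0.331829 − 0.317848 = 0.013981.
Hence σ₀² = 1/0.013981 ≈ 71.5.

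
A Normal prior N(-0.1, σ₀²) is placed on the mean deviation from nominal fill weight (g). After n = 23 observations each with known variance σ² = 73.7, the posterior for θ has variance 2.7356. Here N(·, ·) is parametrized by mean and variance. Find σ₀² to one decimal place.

Posterior precision equals prior precision plus data precision: 1/σ_n² = 1/σ₀² + n/σ².
So 1/σ₀² = 1/2.7356 − 23/73.7 = 0.365551 − 0.312076 = 0.053475.
Hence σ₀² = 1/0.053475 ≈ 18.7.

σ₀² = 18.7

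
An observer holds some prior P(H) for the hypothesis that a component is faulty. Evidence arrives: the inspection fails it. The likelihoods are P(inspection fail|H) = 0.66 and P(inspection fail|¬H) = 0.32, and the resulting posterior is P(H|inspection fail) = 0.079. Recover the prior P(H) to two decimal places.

In odds form, posterior odds = prior odds × likelihood ratio, so prior odds = posterior odds ÷ LR.
Posterior odds = 0.079/(1−0.079) = 0.0858. LR = 0.66/0.32 = 2.0625.
Prior odds = 0.0858/2.0625 = 0.0416, so P(H) = 0.0416/(1+0.0416) ≈ 0.04.

P(H) = 0.04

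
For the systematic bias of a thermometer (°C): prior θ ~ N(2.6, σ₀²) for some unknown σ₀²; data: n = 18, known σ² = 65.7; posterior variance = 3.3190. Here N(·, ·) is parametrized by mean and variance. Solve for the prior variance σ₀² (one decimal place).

σ₀² = 36.6

For the Normal–Normal model with known σ², precisions add: τ_n = τ₀ + n/σ².
So 1/σ₀² = 1/3.3190 − 18/65.7 = 0.301296 − 0.273973 = 0.027323.
Hence σ₀² = 1/0.027323 ≈ 36.6.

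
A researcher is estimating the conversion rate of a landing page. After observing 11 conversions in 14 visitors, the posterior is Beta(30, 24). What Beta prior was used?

Beta(19, 21)

Beta is conjugate to the binomial likelihood: posterior = Beta(a+s, b+f).
So a = 30 − 11 = 19 and b = 24 − 3 = 21.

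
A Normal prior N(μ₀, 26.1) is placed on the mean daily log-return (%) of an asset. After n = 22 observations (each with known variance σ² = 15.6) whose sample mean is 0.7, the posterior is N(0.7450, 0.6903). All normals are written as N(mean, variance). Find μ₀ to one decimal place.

μ₀ = 2.4

The posterior mean is a precision-weighted average: μ_n = (τ₀μ₀ + τ_data·x̄)/(τ₀+τ_data), with τ₀=1/σ₀² and τ_data=n/σ².
Here τ₀ = 1/26.1 = 0.038314 and τ_data = 22/15.6 = 1.410256, so τ_n = 1.448570.
Rearranging for μ₀: μ₀ = (μ_n·τ_n − τ_data·x̄)/τ₀ = (0.7450·1.448570 − 1.410256·0.7) / 0.038314 = 0.092005/0.038314 ≈ 2.4.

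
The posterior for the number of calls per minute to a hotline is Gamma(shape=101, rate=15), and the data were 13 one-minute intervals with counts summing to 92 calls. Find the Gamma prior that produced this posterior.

A Gamma(α, β) prior (rate parametrization) on a Poisson rate with n observations summing to S gives posterior Gamma(α+S, β+n).
So α = 101 − 92 = 9 and β = 15 − 13 = 2.

Gamma(shape=9, rate=2)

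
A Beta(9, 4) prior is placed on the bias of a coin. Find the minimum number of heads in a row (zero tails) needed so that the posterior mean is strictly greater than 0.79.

After k heads and 0 tails the posterior is Beta(9+k, 4), with mean (9+k)/(9+4+k).
Set (9+k)/(13+k) > 0.79 and solve: k > (0.79·13 − 9)/(1 − 0.79) = 6.048.
The smallest integer exceeding 6.048 is 7, and checking k=7: (16)/(20) = 0.8000 > 0.79.

k = 7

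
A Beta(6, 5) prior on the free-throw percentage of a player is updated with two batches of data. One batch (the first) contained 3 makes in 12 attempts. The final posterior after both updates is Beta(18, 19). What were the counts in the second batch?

Because Beta–binomial updating is additive in the counts, the combined data contributed (α_post−α_prior, β_post−β_prior) successes and failures.
Total across both batches: 18−6=12 makes, 19−5=14 misses.
Subtract the first batch: 12−3=9 makes and 14−9=5 misses.

9 makes and 5 misses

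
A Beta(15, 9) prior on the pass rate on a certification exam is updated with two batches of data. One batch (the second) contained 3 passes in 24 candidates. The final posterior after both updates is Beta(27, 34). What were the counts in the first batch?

9 passes and 4 failures

Because Beta–binomial updating is additive in the counts, the combined data contributed (α_post−α_prior, β_post−β_prior) successes and failures.
Total across both batches: 27−15=12 passes, 34−9=25 failures.
Subtract the second batch: 12−3=9 passes and 25−21=4 failures.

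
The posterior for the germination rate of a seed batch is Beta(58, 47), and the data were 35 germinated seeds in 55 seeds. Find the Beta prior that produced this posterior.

Beta(23, 27)

Beta is conjugate to the binomial likelihood: posterior = Beta(a+s, b+f).
So a = 58 − 35 = 23 and b = 47 − 20 = 27.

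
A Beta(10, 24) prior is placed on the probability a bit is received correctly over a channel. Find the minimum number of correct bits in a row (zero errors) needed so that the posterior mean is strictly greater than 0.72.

After k correct bits and 0 errors the posterior is Beta(10+k, 24), with mean (10+k)/(10+24+k).
Set (10+k)/(34+k) > 0.72 and solve: k > (0.72·34 − 10)/(1 − 0.72) = 51.714.
The smallest integer exceeding 51.714 is 52.

k = 52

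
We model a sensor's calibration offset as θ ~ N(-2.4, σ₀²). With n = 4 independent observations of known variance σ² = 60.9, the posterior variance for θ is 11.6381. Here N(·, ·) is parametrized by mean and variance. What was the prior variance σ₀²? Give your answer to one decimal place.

σ₀² = 49.4

Posterior precision equals prior precision plus data precision: 1/σ_n² = 1/σ₀² + n/σ².
So 1/σ₀² = 1/11.6381 − 4/60.9 = 0.085925 − 0.065681 = 0.020244.
Hence σ₀² = 1/0.020244 ≈ 49.4.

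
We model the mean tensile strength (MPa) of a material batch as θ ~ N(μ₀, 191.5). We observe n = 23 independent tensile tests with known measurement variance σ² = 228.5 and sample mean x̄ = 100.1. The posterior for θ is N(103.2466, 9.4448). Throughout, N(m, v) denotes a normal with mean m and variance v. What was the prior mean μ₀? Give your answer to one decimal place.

With known observation variance, the Normal–Normal posterior has precision τ_n = τ₀ + n/σ² and mean μ_n = (τ₀μ₀ + (n/σ²)x̄)/τ_n.
Here τ₀ = 1/191.5 = 0.005222 and τ_data = 23/228.5 = 0.100656, so τ_n = 0.105878.
Rearranging for μ₀: μ₀ = (μ_n·τ_n − τ_data·x̄)/τ₀ = (103.2466·0.105878 − 0.100656·100.1) / 0.005222 = 0.855878/0.005222 ≈ 163.9.

μ₀ = 163.9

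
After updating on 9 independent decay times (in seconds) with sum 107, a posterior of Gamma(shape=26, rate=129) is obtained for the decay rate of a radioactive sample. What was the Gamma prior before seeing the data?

For an exponential likelihood with a Gamma(α, β) prior on the rate, n observations with total T give posterior Gamma(α+n, β+T).
So α = 26 − 9 = 17 and β = 129 − 107 = 22.

Gamma(shape=17, rate=22)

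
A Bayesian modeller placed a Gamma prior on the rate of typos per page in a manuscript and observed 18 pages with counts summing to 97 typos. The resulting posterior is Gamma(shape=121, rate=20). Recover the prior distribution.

Gamma(shape=24, rate=2)

A Gamma(α, β) prior (rate parametrization) on a Poisson rate with n observations summing to S gives posterior Gamma(α+S, β+n).
So α = 121 − 97 = 24 and β = 20 − 18 = 2.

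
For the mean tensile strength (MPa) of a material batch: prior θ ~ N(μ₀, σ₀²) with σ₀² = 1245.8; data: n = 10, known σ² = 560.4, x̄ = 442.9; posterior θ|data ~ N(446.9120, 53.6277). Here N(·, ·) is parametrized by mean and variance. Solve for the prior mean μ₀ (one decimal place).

The posterior mean is a precision-weighted average: μ_n = (τ₀μ₀ + τ_data·x̄)/(τ₀+τ_data), with τ₀=1/σ₀² and τ_data=n/σ².
Here τ₀ = 1/1245.8 = 0.000803 and τ_data = 10/560.4 = 0.017844, so τ_n = 0.018647.
Rearranging for μ₀: μ₀ = (μ_n·τ_n − τ_data·x̄)/τ₀ = (446.9120·0.018647 − 0.017844·442.9) / 0.000803 = 0.430460/0.000803 ≈ 536.1.

μ₀ = 536.1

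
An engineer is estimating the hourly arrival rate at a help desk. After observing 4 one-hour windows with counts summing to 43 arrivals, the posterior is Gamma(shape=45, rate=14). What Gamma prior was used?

Gamma(shape=2, rate=10)

A Gamma(α, β) prior (rate parametrization) on a Poisson rate with n observations summing to S gives posterior Gamma(α+S, β+n).
So α = 45 − 43 = 2 and β = 14 − 4 = 10.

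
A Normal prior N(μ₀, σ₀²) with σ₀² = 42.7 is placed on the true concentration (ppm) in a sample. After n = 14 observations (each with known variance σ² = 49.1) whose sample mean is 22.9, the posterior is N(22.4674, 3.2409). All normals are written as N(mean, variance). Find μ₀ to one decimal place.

μ₀ = 17.2

With known observation variance, the Normal–Normal posterior has precision τ_n = τ₀ + n/σ² and mean μ_n = (τ₀μ₀ + (n/σ²)x̄)/τ_n.
Here τ₀ = 1/42.7 = 0.023419 and τ_data = 14/49.1 = 0.285132, so τ_n = 0.308551.
Rearranging for μ₀: μ₀ = (μ_n·τ_n − τ_data·x̄)/τ₀ = (22.4674·0.308551 − 0.285132·22.9) / 0.023419 = 0.402816/0.023419 ≈ 17.2.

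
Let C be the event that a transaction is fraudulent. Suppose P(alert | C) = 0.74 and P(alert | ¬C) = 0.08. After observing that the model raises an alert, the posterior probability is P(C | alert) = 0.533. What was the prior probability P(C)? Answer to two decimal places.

P(C) = 0.11

Bayes' rule in odds form gives O(C|E) = O(C)·[P(E|C)/P(E|¬C)], hence O(C) = O(C|E)/LR.
Posterior odds = 0.533/(1−0.533) = 1.1413. LR = 0.74/0.08 = 9.2500.
Prior odds = 1.1413/9.2500 = 0.1234, so P(C) = 0.1234/(1+0.1234) ≈ 0.11.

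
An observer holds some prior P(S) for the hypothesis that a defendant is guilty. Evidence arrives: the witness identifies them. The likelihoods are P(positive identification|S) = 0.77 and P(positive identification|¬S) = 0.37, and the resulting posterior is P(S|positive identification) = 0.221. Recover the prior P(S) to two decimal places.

Bayes' rule in odds form gives O(S|E) = O(S)·[P(E|S)/P(E|¬S)], hence O(S) = O(S|E)/LR.
Posterior odds = 0.221/(1−0.221) = 0.2837. LR = 0.77/0.37 = 2.0811.
Prior odds = 0.2837/2.0811 = 0.1363, so P(S) = 0.1363/(1+0.1363) ≈ 0.12.

P(S) = 0.12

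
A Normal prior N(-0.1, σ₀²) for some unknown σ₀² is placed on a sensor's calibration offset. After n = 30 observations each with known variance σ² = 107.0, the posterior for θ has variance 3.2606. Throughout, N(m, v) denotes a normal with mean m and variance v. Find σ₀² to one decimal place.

Posterior precision equals prior precision plus data precision: 1/σ_n² = 1/σ₀² + n/σ².
So 1/σ₀² = 1/3.2606 − 30/107.0 = 0.306692 − 0.280374 = 0.026318.
Hence σ₀² = 1/0.026318 ≈ 38.0.

σ₀² = 38.0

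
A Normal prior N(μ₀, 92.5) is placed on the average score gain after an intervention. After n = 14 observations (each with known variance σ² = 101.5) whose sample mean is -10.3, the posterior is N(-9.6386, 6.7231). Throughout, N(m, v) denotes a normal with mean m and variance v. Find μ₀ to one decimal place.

μ₀ = -1.2

With known observation variance, the Normal–Normal posterior has precision τ_n = τ₀ + n/σ² and mean μ_n = (τ₀μ₀ + (n/σ²)x̄)/τ_n.
Here τ₀ = 1/92.5 = 0.010811 and τ_data = 14/101.5 = 0.137931, so τ_n = 0.148742.
Rearranging for μ₀: μ₀ = (μ_n·τ_n − τ_data·x̄)/τ₀ = (-9.6386·0.148742 − 0.137931·-10.3) / 0.010811 = -0.012975/0.010811 ≈ -1.2.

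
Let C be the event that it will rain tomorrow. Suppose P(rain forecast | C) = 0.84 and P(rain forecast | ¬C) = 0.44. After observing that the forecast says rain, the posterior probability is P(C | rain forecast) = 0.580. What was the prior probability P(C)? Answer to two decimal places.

P(C) = 0.42

Bayes' rule in odds form gives O(C|E) = O(C)·[P(E|C)/P(E|¬C)], hence O(C) = O(C|E)/LR.
Posterior odds = 0.580/(1−0.580) = 1.3810. LR = 0.84/0.44 = 1.9091.
Prior odds = 1.3810/1.9091 = 0.7234, so P(C) = 0.7234/(1+0.7234) ≈ 0.42.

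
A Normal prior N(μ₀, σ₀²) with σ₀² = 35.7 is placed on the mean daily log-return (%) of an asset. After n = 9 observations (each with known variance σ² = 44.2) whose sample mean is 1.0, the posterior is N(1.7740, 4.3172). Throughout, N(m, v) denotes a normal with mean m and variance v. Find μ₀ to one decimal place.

μ₀ = 7.4

The posterior mean is a precision-weighted average: μ_n = (τ₀μ₀ + τ_data·x̄)/(τ₀+τ_data), with τ₀=1/σ₀² and τ_data=n/σ².
Here τ₀ = 1/35.7 = 0.028011 and τ_data = 9/44.2 = 0.203620, so τ_n = 0.231631.
Rearranging for μ₀: μ₀ = (μ_n·τ_n − τ_data·x̄)/τ₀ = (1.7740·0.231631 − 0.203620·1.0) / 0.028011 = 0.207293/0.028011 ≈ 7.4.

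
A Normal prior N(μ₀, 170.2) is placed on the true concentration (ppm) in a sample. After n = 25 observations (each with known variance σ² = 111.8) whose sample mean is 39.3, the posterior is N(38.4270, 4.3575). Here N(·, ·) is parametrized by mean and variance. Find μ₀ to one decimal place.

The posterior mean is a precision-weighted average: μ_n = (τ₀μ₀ + τ_data·x̄)/(τ₀+τ_data), with τ₀=1/σ₀² and τ_data=n/σ².
Here τ₀ = 1/170.2 = 0.005875 and τ_data = 25/111.8 = 0.223614, so τ_n = 0.229489.
Rearranging for μ₀: μ₀ = (μ_n·τ_n − τ_data·x̄)/τ₀ = (38.4270·0.229489 − 0.223614·39.3) / 0.005875 = 0.030544/0.005875 ≈ 5.2.

μ₀ = 5.2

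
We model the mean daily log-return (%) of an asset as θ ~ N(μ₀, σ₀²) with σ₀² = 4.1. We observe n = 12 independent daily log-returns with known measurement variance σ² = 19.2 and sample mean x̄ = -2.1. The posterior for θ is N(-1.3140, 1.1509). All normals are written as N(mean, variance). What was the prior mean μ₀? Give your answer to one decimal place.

μ₀ = 0.7

The posterior mean is a precision-weighted average: μ_n = (τ₀μ₀ + τ_data·x̄)/(τ₀+τ_data), with τ₀=1/σ₀² and τ_data=n/σ².
Here τ₀ = 1/4.1 = 0.243902 and τ_data = 12/19.2 = 0.625000, so τ_n = 0.868902.
Rearranging for μ₀: μ₀ = (μ_n·τ_n − τ_data·x̄)/τ₀ = (-1.3140·0.868902 − 0.625000·-2.1) / 0.243902 = 0.170763/0.243902 ≈ 0.7.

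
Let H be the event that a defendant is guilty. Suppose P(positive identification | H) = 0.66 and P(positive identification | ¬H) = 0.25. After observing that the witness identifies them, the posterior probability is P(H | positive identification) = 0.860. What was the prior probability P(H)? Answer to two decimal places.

P(H) = 0.70

Bayes' rule in odds form gives O(H|E) = O(H)·[P(E|H)/P(E|¬H)], hence O(H) = O(H|E)/LR.
Posterior odds = 0.860/(1−0.860) = 6.1429. LR = 0.66/0.25 = 2.6400.
Prior odds = 6.1429/2.6400 = 2.3269, so P(H) = 2.3269/(1+2.3269) ≈ 0.70.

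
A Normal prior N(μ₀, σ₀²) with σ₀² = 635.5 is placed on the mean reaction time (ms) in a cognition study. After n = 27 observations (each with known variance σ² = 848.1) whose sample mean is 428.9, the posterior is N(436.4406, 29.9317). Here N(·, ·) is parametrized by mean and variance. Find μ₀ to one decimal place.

μ₀ = 589.0

With known observation variance, the Normal–Normal posterior has precision τ_n = τ₀ + n/σ² and mean μ_n = (τ₀μ₀ + (n/σ²)x̄)/τ_n.
Here τ₀ = 1/635.5 = 0.001574 and τ_data = 27/848.1 = 0.031836, so τ_n = 0.033410.
Rearranging for μ₀: μ₀ = (μ_n·τ_n − τ_data·x̄)/τ₀ = (436.4406·0.033410 − 0.031836·428.9) / 0.001574 = 0.927020/0.001574 ≈ 589.0.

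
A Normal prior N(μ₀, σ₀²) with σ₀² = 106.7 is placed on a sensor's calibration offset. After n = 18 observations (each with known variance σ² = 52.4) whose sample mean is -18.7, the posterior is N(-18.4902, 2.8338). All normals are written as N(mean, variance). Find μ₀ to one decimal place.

μ₀ = -10.8

The posterior mean is a precision-weighted average: μ_n = (τ₀μ₀ + τ_data·x̄)/(τ₀+τ_data), with τ₀=1/σ₀² and τ_data=n/σ².
Here τ₀ = 1/106.7 = 0.009372 and τ_data = 18/52.4 = 0.343511, so τ_n = 0.352883.
Rearranging for μ₀: μ₀ = (μ_n·τ_n − τ_data·x̄)/τ₀ = (-18.4902·0.352883 − 0.343511·-18.7) / 0.009372 = -0.101222/0.009372 ≈ -10.8.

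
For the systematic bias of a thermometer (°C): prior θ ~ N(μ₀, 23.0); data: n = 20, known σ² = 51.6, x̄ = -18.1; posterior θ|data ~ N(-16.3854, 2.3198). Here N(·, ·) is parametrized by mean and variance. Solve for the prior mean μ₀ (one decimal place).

μ₀ = -1.1

With known observation variance, the Normal–Normal posterior has precision τ_n = τ₀ + n/σ² and mean μ_n = (τ₀μ₀ + (n/σ²)x̄)/τ_n.
Here τ₀ = 1/23.0 = 0.043478 and τ_data = 20/51.6 = 0.387597, so τ_n = 0.431075.
Rearranging for μ₀: μ₀ = (μ_n·τ_n − τ_data·x̄)/τ₀ = (-16.3854·0.431075 − 0.387597·-18.1) / 0.043478 = -0.047831/0.043478 ≈ -1.1.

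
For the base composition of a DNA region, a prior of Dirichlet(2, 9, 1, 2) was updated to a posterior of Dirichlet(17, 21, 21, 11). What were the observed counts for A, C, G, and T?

counts (15, 12, 20, 9)

For a Dirichlet(α) prior with multinomial counts c, the posterior is Dirichlet(α + c) componentwise.
Counts are posterior − prior componentwise: 17−2=15, 21−9=12, 21−1=20, 11−2=9.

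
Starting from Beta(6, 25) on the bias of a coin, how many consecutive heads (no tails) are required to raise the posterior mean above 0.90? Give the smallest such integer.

After k heads and 0 tails the posterior is Beta(6+k, 25), with mean (6+k)/(6+25+k).
Set (6+k)/(31+k) > 0.90 and solve: k > (0.90·31 − 6)/(1 − 0.90) = 219.000.
The smallest integer exceeding 219.000 is 220, and checking k=220: (226)/(251) = 0.9004 > 0.90.

k = 220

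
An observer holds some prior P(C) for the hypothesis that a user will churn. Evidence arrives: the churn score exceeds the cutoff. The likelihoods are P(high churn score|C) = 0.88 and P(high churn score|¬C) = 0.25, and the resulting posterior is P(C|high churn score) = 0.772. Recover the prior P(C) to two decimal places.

In odds form, posterior odds = prior odds × likelihood ratio, so prior odds = posterior odds ÷ LR.
Posterior odds = 0.772/(1−0.772) = 3.3860. LR = 0.88/0.25 = 3.5200.
Prior odds = 3.3860/3.5200 = 0.9619, so P(C) = 0.9619/(1+0.9619) ≈ 0.49.

P(C) = 0.49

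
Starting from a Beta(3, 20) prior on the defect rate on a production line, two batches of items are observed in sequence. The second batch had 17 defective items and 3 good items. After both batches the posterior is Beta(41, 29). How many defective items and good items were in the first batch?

21 defective items and 6 good items

Sequential conjugate updates are equivalent to a single update on the pooled data, so total successes = posterior α − prior α and total failures = posterior β − prior β.
Total across both batches: 41−3=38 defective items, 29−20=9 good items.
Subtract the second batch: 38−17=21 defective items and 9−3=6 good items.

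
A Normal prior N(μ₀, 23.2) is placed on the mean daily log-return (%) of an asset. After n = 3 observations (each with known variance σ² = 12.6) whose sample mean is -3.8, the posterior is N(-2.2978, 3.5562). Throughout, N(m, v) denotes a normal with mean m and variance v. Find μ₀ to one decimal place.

The posterior mean is a precision-weighted average: μ_n = (τ₀μ₀ + τ_data·x̄)/(τ₀+τ_data), with τ₀=1/σ₀² and τ_data=n/σ².
Here τ₀ = 1/23.2 = 0.043103 and τ_data = 3/12.6 = 0.238095, so τ_n = 0.281198.
Rearranging for μ₀: μ₀ = (μ_n·τ_n − τ_data·x̄)/τ₀ = (-2.2978·0.281198 − 0.238095·-3.8) / 0.043103 = 0.258624/0.043103 ≈ 6.0.

μ₀ = 6.0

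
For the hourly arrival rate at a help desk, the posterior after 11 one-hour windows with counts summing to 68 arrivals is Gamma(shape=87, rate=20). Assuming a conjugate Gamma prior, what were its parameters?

Gamma(shape=19, rate=9)

Gamma–Poisson conjugacy: posterior shape = α + Σxᵢ, posterior rate = β + n.
So α = 87 − 68 = 19 and β = 20 − 11 = 9.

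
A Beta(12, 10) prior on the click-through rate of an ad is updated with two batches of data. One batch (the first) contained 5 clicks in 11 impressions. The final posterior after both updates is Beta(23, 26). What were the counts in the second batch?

6 clicks and 10 non-clicks

Sequential conjugate updates are equivalent to a single update on the pooled data, so total successes = posterior α − prior α and total failures = posterior β − prior β.
Total across both batches: 23−12=11 clicks, 26−10=16 non-clicks.
Subtract the first batch: 11−5=6 clicks and 16−6=10 non-clicks.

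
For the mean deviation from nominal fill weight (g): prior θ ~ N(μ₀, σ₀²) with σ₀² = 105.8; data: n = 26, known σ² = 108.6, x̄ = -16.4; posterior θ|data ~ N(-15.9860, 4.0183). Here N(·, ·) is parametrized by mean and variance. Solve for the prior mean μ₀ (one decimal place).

With known observation variance, the Normal–Normal posterior has precision τ_n = τ₀ + n/σ² and mean μ_n = (τ₀μ₀ + (n/σ²)x̄)/τ_n.
Here τ₀ = 1/105.8 = 0.009452 and τ_data = 26/108.6 = 0.239411, so τ_n = 0.248863.
Rearranging for μ₀: μ₀ = (μ_n·τ_n − τ_data·x̄)/τ₀ = (-15.9860·0.248863 − 0.239411·-16.4) / 0.009452 = -0.051984/0.009452 ≈ -5.5.

μ₀ = -5.5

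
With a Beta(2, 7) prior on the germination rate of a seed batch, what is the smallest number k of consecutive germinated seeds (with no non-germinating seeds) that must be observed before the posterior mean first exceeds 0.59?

k = 9

After k germinated seeds and 0 non-germinating seeds the posterior is Beta(2+k, 7), with mean (2+k)/(2+7+k).
Set (2+k)/(9+k) > 0.59 and solve: k > (0.59·9 − 2)/(1 − 0.59) = 8.073.
The smallest integer exceeding 8.073 is 9, and checking k=9: (11)/(18) = 0.6111 > 0.59.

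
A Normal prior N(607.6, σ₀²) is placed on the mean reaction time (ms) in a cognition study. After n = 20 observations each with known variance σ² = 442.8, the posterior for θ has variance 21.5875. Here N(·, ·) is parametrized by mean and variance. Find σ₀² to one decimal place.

For the Normal–Normal model with known σ², precisions add: τ_n = τ₀ + n/σ².
So 1/σ₀² = 1/21.5875 − 20/442.8 = 0.046323 − 0.045167 = 0.001156.
Hence σ₀² = 1/0.001156 ≈ 865.1.

σ₀² = 865.1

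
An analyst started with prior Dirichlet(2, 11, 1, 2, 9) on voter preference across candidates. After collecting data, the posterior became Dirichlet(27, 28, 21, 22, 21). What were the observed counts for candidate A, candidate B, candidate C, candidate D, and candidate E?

counts (25, 17, 20, 20, 12)

For a Dirichlet(α) prior with multinomial counts c, the posterior is Dirichlet(α + c) componentwise.
Counts are posterior − prior componentwise: 27−2=25, 28−11=17, 21−1=20, 22−2=20, 21−9=12.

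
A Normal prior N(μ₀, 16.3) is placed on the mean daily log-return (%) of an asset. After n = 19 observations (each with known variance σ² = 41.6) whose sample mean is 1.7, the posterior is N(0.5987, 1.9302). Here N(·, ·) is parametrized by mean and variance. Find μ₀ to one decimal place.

μ₀ = -7.6

With known observation variance, the Normal–Normal posterior has precision τ_n = τ₀ + n/σ² and mean μ_n = (τ₀μ₀ + (n/σ²)x̄)/τ_n.
Here τ₀ = 1/16.3 = 0.061350 and τ_data = 19/41.6 = 0.456731, so τ_n = 0.518081.
Rearranging for μ₀: μ₀ = (μ_n·τ_n − τ_data·x̄)/τ₀ = (0.5987·0.518081 − 0.456731·1.7) / 0.061350 = -0.466268/0.061350 ≈ -7.6.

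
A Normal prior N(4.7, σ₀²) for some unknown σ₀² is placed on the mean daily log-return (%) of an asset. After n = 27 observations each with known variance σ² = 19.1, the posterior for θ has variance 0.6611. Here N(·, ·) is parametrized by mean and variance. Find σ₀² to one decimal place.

For the Normal–Normal model with known σ², precisions add: τ_n = τ₀ + n/σ².
So 1/σ₀² = 1/0.6611 − 27/19.1 = 1.512630 − 1.413613 = 0.099017.
Hence σ₀² = 1/0.099017 ≈ 10.1.

σ₀² = 10.1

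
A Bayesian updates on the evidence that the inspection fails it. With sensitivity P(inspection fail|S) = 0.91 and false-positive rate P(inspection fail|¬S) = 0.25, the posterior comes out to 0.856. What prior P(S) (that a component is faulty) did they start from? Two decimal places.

Bayes' rule in odds form gives O(S|E) = O(S)·[P(E|S)/P(E|¬S)], hence O(S) = O(S|E)/LR.
Posterior odds = 0.856/(1−0.856) = 5.9444. LR = 0.91/0.25 = 3.6400.
Prior odds = 5.9444/3.6400 = 1.6331, so P(S) = 1.6331/(1+1.6331) ≈ 0.62.

P(S) = 0.62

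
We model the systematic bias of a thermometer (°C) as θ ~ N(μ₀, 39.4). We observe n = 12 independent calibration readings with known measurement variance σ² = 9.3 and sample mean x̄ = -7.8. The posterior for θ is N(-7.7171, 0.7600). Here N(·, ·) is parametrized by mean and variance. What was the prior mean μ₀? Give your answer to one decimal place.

μ₀ = -3.5

The posterior mean is a precision-weighted average: μ_n = (τ₀μ₀ + τ_data·x̄)/(τ₀+τ_data), with τ₀=1/σ₀² and τ_data=n/σ².
Here τ₀ = 1/39.4 = 0.025381 and τ_data = 12/9.3 = 1.290323, so τ_n = 1.315704.
Rearranging for μ₀: μ₀ = (μ_n·τ_n − τ_data·x̄)/τ₀ = (-7.7171·1.315704 − 1.290323·-7.8) / 0.025381 = -0.088900/0.025381 ≈ -3.5.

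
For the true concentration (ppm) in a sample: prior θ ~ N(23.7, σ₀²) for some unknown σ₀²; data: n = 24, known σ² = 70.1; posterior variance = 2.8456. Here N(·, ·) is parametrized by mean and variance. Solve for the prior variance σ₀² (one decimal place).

σ₀² = 110.5

Posterior precision equals prior precision plus data precision: 1/σ_n² = 1/σ₀² + n/σ².
So 1/σ₀² = 1/2.8456 − 24/70.1 = 0.351420 − 0.342368 = 0.009052.
Hence σ₀² = 1/0.009052 ≈ 110.5.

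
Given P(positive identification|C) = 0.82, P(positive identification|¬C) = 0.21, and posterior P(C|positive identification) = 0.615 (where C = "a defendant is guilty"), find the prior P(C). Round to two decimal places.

P(C) = 0.29

In odds form, posterior odds = prior odds × likelihood ratio, so prior odds = posterior odds ÷ LR.
Posterior odds = 0.615/(1−0.615) = 1.5974. LR = 0.82/0.21 = 3.9048.
Prior odds = 1.5974/3.9048 = 0.4091, so P(C) = 0.4091/(1+0.4091) ≈ 0.29.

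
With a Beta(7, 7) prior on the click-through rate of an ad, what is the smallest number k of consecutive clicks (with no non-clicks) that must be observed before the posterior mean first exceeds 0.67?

k = 8

After k clicks and 0 non-clicks the posterior is Beta(7+k, 7), with mean (7+k)/(7+7+k).
Set (7+k)/(14+k) > 0.67 and solve: k > (0.67·14 − 7)/(1 − 0.67) = 7.212.
The smallest integer exceeding 7.212 is 8.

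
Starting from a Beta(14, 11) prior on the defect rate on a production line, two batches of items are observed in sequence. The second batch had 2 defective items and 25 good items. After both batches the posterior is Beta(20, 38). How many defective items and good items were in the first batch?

4 defective items and 2 good items

Because Beta–binomial updating is additive in the counts, the combined data contributed (α_post−α_prior, β_post−β_prior) successes and failures.
Total across both batches: 20−14=6 defective items, 38−11=27 good items.
Subtract the second batch: 6−2=4 defective items and 27−25=2 good items.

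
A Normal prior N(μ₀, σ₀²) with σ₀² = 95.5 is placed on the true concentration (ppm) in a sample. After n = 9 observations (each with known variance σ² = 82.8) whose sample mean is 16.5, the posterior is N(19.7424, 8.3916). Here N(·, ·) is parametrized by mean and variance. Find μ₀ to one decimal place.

With known observation variance, the Normal–Normal posterior has precision τ_n = τ₀ + n/σ² and mean μ_n = (τ₀μ₀ + (n/σ²)x̄)/τ_n.
Here τ₀ = 1/95.5 = 0.010471 and τ_data = 9/82.8 = 0.108696, so τ_n = 0.119167.
Rearranging for μ₀: μ₀ = (μ_n·τ_n − τ_data·x̄)/τ₀ = (19.7424·0.119167 − 0.108696·16.5) / 0.010471 = 0.559159/0.010471 ≈ 53.4.

μ₀ = 53.4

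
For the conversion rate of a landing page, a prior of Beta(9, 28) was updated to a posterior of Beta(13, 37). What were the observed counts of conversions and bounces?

4 conversions and 9 bounces

A Beta(a, b) prior with s successes and f failures in binomial data gives a Beta(a+s, b+f) posterior.
Match parameters: s=13−9=4, f=37−28=9.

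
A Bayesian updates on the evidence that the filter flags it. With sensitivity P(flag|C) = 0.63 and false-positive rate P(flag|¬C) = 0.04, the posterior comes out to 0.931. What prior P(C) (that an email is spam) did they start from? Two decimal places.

In odds form, posterior odds = prior odds × likelihood ratio, so prior odds = posterior odds ÷ LR.
Posterior odds = 0.931/(1−0.931) = 13.4928. LR = 0.63/0.04 = 15.7500.
Prior odds = 13.4928/15.7500 = 0.8567, so P(C) = 0.8567/(1+0.8567) ≈ 0.46.

P(C) = 0.46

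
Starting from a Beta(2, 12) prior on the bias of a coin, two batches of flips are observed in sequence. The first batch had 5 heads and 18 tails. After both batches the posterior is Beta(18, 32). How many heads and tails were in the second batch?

Because Beta–binomial updating is additive in the counts, the combined data contributed (α_post−α_prior, β_post−β_prior) successes and failures.
Total across both batches: 18−2=16 heads, 32−12=20 tails.
Subtract the first batch: 16−5=11 heads and 20−18=2 tails.

11 heads and 2 tails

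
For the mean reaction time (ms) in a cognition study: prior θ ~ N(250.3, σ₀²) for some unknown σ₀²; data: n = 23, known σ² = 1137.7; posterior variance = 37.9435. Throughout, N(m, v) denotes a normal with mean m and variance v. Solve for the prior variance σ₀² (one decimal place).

For the Normal–Normal model with known σ², precisions add: τ_n = τ₀ + n/σ².
So 1/σ₀² = 1/37.9435 − 23/1137.7 = 0.026355 − 0.020216 = 0.006139.
Hence σ₀² = 1/0.006139 ≈ 162.9.

σ₀² = 162.9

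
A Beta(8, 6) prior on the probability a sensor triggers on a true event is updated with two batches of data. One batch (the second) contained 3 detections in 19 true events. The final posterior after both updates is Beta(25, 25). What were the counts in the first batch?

Sequential conjugate updates are equivalent to a single update on the pooled data, so total successes = posterior α − prior α and total failures = posterior β − prior β.
Total across both batches: 25−8=17 detections, 25−6=19 misses.
Subtract the second batch: 17−3=14 detections and 19−16=3 misses.

14 detections and 3 misses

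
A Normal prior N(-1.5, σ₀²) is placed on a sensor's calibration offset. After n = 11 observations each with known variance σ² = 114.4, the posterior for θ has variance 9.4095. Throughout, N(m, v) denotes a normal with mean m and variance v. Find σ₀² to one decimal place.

σ₀² = 98.8

Posterior precision equals prior precision plus data precision: 1/σ_n² = 1/σ₀² + n/σ².
So 1/σ₀² = 1/9.4095 − 11/114.4 = 0.106276 − 0.096154 = 0.010122.
Hence σ₀² = 1/0.010122 ≈ 98.8.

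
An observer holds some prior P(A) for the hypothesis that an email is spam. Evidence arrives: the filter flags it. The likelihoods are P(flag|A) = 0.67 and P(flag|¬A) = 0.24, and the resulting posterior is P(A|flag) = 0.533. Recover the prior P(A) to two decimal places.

P(A) = 0.29

Bayes' rule in odds form gives O(A|E) = O(A)·[P(E|A)/P(E|¬A)], hence O(A) = O(A|E)/LR.
Posterior odds = 0.533/(1−0.533) = 1.1413. LR = 0.67/0.24 = 2.7917.
Prior odds = 1.1413/2.7917 = 0.4088, so P(A) = 0.4088/(1+0.4088) ≈ 0.29.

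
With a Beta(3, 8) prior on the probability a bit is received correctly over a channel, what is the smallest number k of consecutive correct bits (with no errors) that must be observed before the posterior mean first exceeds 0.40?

After k correct bits and 0 errors the posterior is Beta(3+k, 8), with mean (3+k)/(3+8+k).
Set (3+k)/(11+k) > 0.40 and solve: k > (0.40·11 − 3)/(1 − 0.40) = 2.333.
The smallest integer exceeding 2.333 is 3.

k = 3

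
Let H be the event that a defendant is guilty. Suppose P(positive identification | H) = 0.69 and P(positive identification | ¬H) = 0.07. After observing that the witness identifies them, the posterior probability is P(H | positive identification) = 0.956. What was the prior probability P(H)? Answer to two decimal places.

Bayes' rule in odds form gives O(H|E) = O(H)·[P(E|H)/P(E|¬H)], hence O(H) = O(H|E)/LR.
Posterior odds = 0.956/(1−0.956) = 21.7273. LR = 0.69/0.07 = 9.8571.
Prior odds = 21.7273/9.8571 = 2.2042, so P(H) = 2.2042/(1+2.2042) ≈ 0.69.

P(H) = 0.69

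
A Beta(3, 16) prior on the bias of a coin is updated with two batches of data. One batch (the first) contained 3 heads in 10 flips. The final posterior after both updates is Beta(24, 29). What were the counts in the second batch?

18 heads and 6 tails

Because Beta–binomial updating is additive in the counts, the combined data contributed (α_post−α_prior, β_post−β_prior) successes and failures.
Total across both batches: 24−3=21 heads, 29−16=13 tails.
Subtract the first batch: 21−3=18 heads and 13−7=6 tails.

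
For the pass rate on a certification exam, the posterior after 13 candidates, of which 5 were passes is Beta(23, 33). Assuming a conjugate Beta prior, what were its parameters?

Beta(18, 25)

Under Beta–binomial conjugacy the posterior parameters are (a+s, b+f).
Subtract the data counts: 23−5=18, 33−8=25.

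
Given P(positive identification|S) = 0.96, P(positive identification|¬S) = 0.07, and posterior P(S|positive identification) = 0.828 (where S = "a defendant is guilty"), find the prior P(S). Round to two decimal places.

In odds form, posterior odds = prior odds × likelihood ratio, so prior odds = posterior odds ÷ LR.
Posterior odds = 0.828/(1−0.828) = 4.8140. LR = 0.96/0.07 = 13.7143.
Prior odds = 4.8140/13.7143 = 0.3510, so P(S) = 0.3510/(1+0.3510) ≈ 0.26.

P(S) = 0.26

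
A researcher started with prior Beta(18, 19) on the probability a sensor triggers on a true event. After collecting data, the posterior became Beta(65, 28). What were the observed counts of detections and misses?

47 detections and 9 misses

A Beta(α, β) prior with s successes and f failures in binomial data gives a Beta(α+s, β+f) posterior.
Match parameters: s=65−18=47, f=28−19=9.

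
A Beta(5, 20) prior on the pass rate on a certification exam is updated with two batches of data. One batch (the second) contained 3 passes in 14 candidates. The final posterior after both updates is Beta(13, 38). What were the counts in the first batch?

5 passes and 7 failures

Sequential conjugate updates are equivalent to a single update on the pooled data, so total successes = posterior α − prior α and total failures = posterior β − prior β.
Total across both batches: 13−5=8 passes, 38−20=18 failures.
Subtract the second batch: 8−3=5 passes and 18−11=7 failures.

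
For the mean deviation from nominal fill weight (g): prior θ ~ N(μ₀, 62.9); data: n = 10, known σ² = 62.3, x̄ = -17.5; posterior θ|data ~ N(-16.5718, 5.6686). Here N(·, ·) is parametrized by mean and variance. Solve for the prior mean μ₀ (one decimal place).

The posterior mean is a precision-weighted average: μ_n = (τ₀μ₀ + τ_data·x̄)/(τ₀+τ_data), with τ₀=1/σ₀² and τ_data=n/σ².
Here τ₀ = 1/62.9 = 0.015898 and τ_data = 10/62.3 = 0.160514, so τ_n = 0.176412.
Rearranging for μ₀: μ₀ = (μ_n·τ_n − τ_data·x̄)/τ₀ = (-16.5718·0.176412 − 0.160514·-17.5) / 0.015898 = -0.114469/0.015898 ≈ -7.2.

μ₀ = -7.2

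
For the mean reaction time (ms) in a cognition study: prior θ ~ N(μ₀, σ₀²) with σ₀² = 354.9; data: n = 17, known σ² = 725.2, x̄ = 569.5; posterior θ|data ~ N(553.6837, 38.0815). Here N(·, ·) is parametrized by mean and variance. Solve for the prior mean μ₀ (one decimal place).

The posterior mean is a precision-weighted average: μ_n = (τ₀μ₀ + τ_data·x̄)/(τ₀+τ_data), with τ₀=1/σ₀² and τ_data=n/σ².
Here τ₀ = 1/354.9 = 0.002818 and τ_data = 17/725.2 = 0.023442, so τ_n = 0.026260.
Rearranging for μ₀: μ₀ = (μ_n·τ_n − τ_data·x̄)/τ₀ = (553.6837·0.026260 − 0.023442·569.5) / 0.002818 = 1.189515/0.002818 ≈ 422.1.

μ₀ = 422.1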